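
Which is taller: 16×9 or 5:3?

5:3

16×9 = 1.778 and 5:3 = 1.667; 1.778 > 1.667. The smaller width-to-height ratio is the taller frame.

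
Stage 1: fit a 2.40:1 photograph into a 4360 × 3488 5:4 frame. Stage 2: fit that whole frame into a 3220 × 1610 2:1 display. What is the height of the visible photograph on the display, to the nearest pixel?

Inside the 4360×3488 canvas the photograph is width-limited at 4360.00 × 1816.67.
Second fit — the 5:4 canvas into 3220×1610 spans the height: 2012.50 × 1610.00 (×0.4616 from 4360×3488).
The photograph scales with it: height 1816.67 × 0.4616 ≈ 838.54.

839 px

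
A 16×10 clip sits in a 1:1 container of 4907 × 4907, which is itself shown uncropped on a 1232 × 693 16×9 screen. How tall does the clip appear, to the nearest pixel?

Inside the 4907×4907 canvas the clip is width-limited at 4907.00 × 3066.88.
1:1 in 1232×693: fills the height, so the intermediate becomes 693.00 × 693.00 — a scale of ×0.1412.
Applying the same ×0.1412: 3066.88 → 433.12.

433 px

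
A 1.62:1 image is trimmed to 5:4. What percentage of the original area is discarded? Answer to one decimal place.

Going from 1.62:1 to 5:4 means cutting width while keeping height.
Area ratio = (1.250)/(1.620) = 77.16%; the remaining 22.84% is cropped out.

22.8%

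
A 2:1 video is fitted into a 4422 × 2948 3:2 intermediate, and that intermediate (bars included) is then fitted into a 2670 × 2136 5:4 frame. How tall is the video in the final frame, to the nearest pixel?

Inside the 4422×2948 canvas the video is width-limited at 4422.00 × 2211.00.
The 3:2 canvas is width-limited in 2670×2136, giving 2670.00 × 1780.00; scale factor 0.6038.
The video scales with it: height 2211.00 × 0.6038 ≈ 1335.00.

1335 px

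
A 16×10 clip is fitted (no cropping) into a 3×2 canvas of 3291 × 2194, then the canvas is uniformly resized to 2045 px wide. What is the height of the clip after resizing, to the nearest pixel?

1278 px

Fitted into 3291×2194, the clip spans the width; its height is 3291 × 10/16 ≈ 2056.88 px.
Scaling 3291 → 2045 is ×0.6214, so the height becomes 2056.88 × 0.6214 ≈ 1278.12 px.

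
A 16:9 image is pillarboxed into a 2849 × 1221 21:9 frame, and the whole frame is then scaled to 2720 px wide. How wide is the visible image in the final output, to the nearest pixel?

2072 px

In the 2849×1221 frame the image fills the height: width = 1221 × 16/9 ≈ 2170.67 px.
Scaling 2849 → 2720 is ×0.9547, so the width becomes 2170.67 × 0.9547 ≈ 2072.38 px.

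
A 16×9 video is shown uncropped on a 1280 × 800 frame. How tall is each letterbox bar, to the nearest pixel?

40 px

16×9 is wider than 16:10, so it spans the full width.
The video is 1280 × 9/16 ≈ 720.00 px tall.
Leftover height: 800 − 720.00 = 80.00 px → 40.00 each side.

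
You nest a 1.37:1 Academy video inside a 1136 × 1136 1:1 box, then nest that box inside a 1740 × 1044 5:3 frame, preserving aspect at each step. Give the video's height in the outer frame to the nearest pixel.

762 px

First fit — 1.37:1 Academy into 1136×1136 spans the width: 1136.00 × 829.20.
1:1 in 1740×1044: fills the height, so the intermediate becomes 1044.00 × 1044.00 — a scale of ×0.9190.
Applying the same ×0.9190: 829.20 → 762.04.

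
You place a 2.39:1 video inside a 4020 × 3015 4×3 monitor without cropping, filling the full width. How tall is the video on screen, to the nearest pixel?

1682 px

That makes the image 1682.01 px tall (4020 / 2.390).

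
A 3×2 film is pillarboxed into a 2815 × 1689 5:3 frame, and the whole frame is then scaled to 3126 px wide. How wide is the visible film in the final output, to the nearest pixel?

In the 2815×1689 frame the film fills the height: width = 1689 × 3/2 ≈ 2533.50 px.
The frame scales by 3126/2815 = 1.1105; 2533.50 × 1.1105 ≈ 2813.40 px.

2813 px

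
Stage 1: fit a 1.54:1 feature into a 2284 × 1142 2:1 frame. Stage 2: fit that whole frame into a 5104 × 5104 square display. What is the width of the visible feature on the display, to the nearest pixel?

3930 px

First fit — 1.54:1 into 2284×1142 spans the height: 1758.68 × 1142.00.
The 2:1 canvas is width-limited in 5104×5104, giving 5104.00 × 2552.00; scale factor 2.2347.
So the feature's width is 1758.68 × 2.2347 ≈ 3930.08.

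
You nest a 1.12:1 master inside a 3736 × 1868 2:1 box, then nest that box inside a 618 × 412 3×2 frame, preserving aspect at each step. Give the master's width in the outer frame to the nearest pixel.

First fit — 1.12:1 into 3736×1868 spans the height: 2092.16 × 1868.00.
The 2:1 canvas is width-limited in 618×412, giving 618.00 × 309.00; scale factor 0.1654.
Applying the same ×0.1654: 2092.16 → 346.08.

346 px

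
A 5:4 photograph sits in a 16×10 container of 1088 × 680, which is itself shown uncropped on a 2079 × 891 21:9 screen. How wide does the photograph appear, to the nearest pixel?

1114 px

5:4 in 1088×680: fills the height, so the photograph is 850.00 × 680.00.
Second fit — the 16×10 canvas into 2079×891 spans the height: 1425.60 × 891.00 (×1.3103 from 1088×680).
The photograph scales with it: width 850.00 × 1.3103 ≈ 1113.75.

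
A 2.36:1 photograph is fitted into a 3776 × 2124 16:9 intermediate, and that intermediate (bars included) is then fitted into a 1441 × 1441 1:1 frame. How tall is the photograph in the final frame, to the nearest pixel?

First fit — 2.36:1 into 3776×2124 spans the width: 3776.00 × 1600.00.
The 16:9 canvas is width-limited in 1441×1441, giving 1441.00 × 810.56; scale factor 0.3816.
The photograph scales with it: height 1600.00 × 0.3816 ≈ 610.59.

611 px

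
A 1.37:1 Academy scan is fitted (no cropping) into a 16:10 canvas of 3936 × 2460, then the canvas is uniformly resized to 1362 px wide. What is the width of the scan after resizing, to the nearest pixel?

1166 px

In the 3936×2460 frame the scan fills the height: width = 2460 × 1.370 ≈ 3370.20 px.
Scaling 3936 → 1362 is ×0.3460, so the width becomes 3370.20 × 0.3460 ≈ 1166.21 px.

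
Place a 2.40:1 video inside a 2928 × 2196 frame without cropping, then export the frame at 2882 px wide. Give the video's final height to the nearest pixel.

1201 px

In the 2928×2196 frame the video fills the width: height = 2928 / 2.400 ≈ 1220.00 px.
Resizing to 2882 px wide multiplies everything by 0.9843: 1220.00 → 1200.83 px.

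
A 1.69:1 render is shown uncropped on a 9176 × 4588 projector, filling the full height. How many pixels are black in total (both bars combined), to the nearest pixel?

6525421 pixels

Content width = 4588 × 1.690 ≈ 7753.7200 px.
9176 − 7753.7200 = 1422.2800 px of bars.
Across the 4588-px span: 1422.2800 × 4588 ≈ 6525421 px.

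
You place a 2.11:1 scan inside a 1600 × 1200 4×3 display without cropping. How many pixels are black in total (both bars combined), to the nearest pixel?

706730 pixels

2.11:1 is wider than 4×3, so it spans the full width.
That makes the image 758.2938 px tall (1600 / 2.110).
Black = 1200 − 758.2938 = 441.7062 px.
Across the 1600-px span: 441.7062 × 1600 ≈ 706730 px.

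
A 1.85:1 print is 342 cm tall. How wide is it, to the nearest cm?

633 cm

342 × 1.850 = 632.70.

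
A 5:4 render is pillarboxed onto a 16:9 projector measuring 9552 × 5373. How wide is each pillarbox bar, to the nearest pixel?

5:4 is narrower than 16:9, so it spans the full height.
Content width = 5373 × 5/4 ≈ 6716.25 px.
Leftover width: 9552 − 6716.25 = 2835.75 px → 1417.88 each side.

1418 px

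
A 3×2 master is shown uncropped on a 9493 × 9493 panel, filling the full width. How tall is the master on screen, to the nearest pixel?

The master is 9493 × 2/3 ≈ 6328.67 px tall.

6329 px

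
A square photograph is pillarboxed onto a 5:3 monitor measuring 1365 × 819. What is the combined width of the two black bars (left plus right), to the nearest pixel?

Since 1.000 < 1.667, the photograph is height-limited.
Content width = 819 × 1/1 ≈ 819.00 px.
1365 − 819.00 = 546.00 px of bars.

546 px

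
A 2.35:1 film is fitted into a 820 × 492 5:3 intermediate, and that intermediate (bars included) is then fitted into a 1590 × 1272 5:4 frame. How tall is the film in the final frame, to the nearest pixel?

Inside the 820×492 canvas the film is width-limited at 820.00 × 348.94.
The 5:3 canvas is width-limited in 1590×1272, giving 1590.00 × 954.00; scale factor 1.9390.
The film scales with it: height 348.94 × 1.9390 ≈ 676.60.

677 px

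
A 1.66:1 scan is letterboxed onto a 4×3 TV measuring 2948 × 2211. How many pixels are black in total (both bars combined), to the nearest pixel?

1.66:1 (1.660) > 4×3 (1.333), so the scan fills the width.
That makes the image 1775.9036 px tall (2948 / 1.660).
Black = 2211 − 1775.9036 = 435.0964 px.
That's 435.0964 × 2948 ≈ 1282664 black pixels.

1282664 pixels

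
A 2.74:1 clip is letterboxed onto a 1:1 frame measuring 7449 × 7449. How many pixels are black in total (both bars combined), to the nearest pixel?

2.74:1 is wider than 1:1, so it spans the full width.
Content height = 7449 / 2.740 ≈ 2718.6131 px.
Black = 7449 − 2718.6131 = 4730.3869 px.
Bar area = 4730.3869 × 7449 ≈ 35236652 px.

35236652 pixels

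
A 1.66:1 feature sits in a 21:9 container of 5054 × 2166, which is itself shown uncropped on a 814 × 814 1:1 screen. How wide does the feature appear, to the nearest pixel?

First fit — 1.66:1 into 5054×2166 spans the height: 3595.56 × 2166.00.
21:9 in 814×814: fills the width, so the intermediate becomes 814.00 × 348.86 — a scale of ×0.1611.
So the feature's width is 3595.56 × 0.1611 ≈ 579.10.

579 px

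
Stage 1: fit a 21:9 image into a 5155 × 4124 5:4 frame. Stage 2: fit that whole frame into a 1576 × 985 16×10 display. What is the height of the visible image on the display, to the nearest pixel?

528 px

21:9 in 5155×4124: fills the width, so the image is 5155.00 × 2209.29.
5:4 in 1576×985: fills the height, so the intermediate becomes 1231.25 × 985.00 — a scale of ×0.2388.
Applying the same ×0.2388: 2209.29 → 527.68.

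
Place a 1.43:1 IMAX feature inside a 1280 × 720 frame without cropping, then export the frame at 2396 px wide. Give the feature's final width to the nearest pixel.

1927 px

Fitted into 1280×720, the feature spans the height; its width is 720 × 1.430 ≈ 1029.60 px.
Resizing to 2396 px wide multiplies everything by 1.8719: 1029.60 → 1927.28 px.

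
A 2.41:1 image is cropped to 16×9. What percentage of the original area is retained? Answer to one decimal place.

73.8%

16×9 is narrower than 2.41:1, so the crop keeps the full height and trims the width.
Area ratio = (1.778)/(2.410) = 73.77% retained.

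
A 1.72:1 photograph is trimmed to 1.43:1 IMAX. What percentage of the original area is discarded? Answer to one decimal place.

16.9%

The height stays; only width is cut (since 1.43:1 IMAX is narrower than 1.72:1).
Fraction kept = (1.430)/(1.720) ≈ 83.14%, so 16.86% is lost.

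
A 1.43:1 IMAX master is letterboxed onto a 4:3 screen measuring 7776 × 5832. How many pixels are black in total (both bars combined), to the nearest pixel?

3065593 pixels

1.43:1 IMAX (1.430) > 4:3 (1.333), so the master fills the width.
Content height = 7776 / 1.430 ≈ 5437.7622 px.
5832 − 5437.7622 = 394.2378 px of bars.
Across the 7776-px span: 394.2378 × 7776 ≈ 3065593 px.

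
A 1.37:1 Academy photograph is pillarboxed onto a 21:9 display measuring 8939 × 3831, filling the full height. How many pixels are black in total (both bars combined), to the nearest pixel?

That makes the image 5248.4700 px wide (3831 × 1.370).
8939 − 5248.4700 = 3690.5300 px of bars.
Bar area = 3690.5300 × 3831 ≈ 14138420 px.

14138420 pixels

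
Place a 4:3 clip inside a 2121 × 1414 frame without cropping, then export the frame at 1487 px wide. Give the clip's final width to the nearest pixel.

1322 px

At 2121×1414 the clip is height-limited, so width = 1414 × 4/3 ≈ 1885.33 px.
Scaling 2121 → 1487 is ×0.7011, so the width becomes 1885.33 × 0.7011 ≈ 1321.78 px.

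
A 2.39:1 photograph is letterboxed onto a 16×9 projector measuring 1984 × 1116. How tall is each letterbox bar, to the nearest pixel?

143 px

Since 2.390 > 1.778, the photograph is width-limited.
Content height = 1984 / 2.390 ≈ 830.13 px.
1116 − 830.13 = 285.87 px of bars (142.94 each).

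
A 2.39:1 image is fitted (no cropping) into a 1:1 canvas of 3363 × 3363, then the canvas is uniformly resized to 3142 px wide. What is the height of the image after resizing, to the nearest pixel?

1315 px

In the 3363×3363 frame the image fills the width: height = 3363 / 2.390 ≈ 1407.11 px.
Resizing to 3142 px wide multiplies everything by 0.9343: 1407.11 → 1314.64 px.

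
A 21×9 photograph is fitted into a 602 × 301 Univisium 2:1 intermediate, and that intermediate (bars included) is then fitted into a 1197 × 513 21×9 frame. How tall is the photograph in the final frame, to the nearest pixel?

440 px

Inside the 602×301 canvas the photograph is width-limited at 602.00 × 258.00.
The Univisium 2:1 canvas is height-limited in 1197×513, giving 1026.00 × 513.00; scale factor 1.7043.
So the photograph's height is 258.00 × 1.7043 ≈ 439.71.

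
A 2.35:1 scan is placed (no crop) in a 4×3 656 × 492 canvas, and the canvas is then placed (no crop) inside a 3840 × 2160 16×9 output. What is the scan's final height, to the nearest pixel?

1226 px

Inside the 656×492 canvas the scan is width-limited at 656.00 × 279.15.
The 4×3 canvas is height-limited in 3840×2160, giving 2880.00 × 2160.00; scale factor 4.3902.
So the scan's height is 279.15 × 4.3902 ≈ 1225.53.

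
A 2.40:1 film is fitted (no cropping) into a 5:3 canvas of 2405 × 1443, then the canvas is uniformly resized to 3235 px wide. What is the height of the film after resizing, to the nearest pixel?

1348 px

In the 2405×1443 frame the film fills the width: height = 2405 / 2.400 ≈ 1002.08 px.
Resizing to 3235 px wide multiplies everything by 1.3451: 1002.08 → 1347.92 px.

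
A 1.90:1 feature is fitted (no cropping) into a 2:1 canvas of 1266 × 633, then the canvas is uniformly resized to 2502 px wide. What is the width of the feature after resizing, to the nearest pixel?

2377 px

Fitted into 1266×633, the feature spans the height; its width is 633 × 1.900 ≈ 1202.70 px.
Scaling 1266 → 2502 is ×1.9763, so the width becomes 1202.70 × 1.9763 ≈ 2376.90 px.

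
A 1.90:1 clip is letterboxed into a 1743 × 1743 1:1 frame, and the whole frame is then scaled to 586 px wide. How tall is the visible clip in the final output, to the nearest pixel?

308 px

In the 1743×1743 frame the clip fills the width: height = 1743 / 1.900 ≈ 917.37 px.
Scaling 1743 → 586 is ×0.3362, so the height becomes 917.37 × 0.3362 ≈ 308.42 px.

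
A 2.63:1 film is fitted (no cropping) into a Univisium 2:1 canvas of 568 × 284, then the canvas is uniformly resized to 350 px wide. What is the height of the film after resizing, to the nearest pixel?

133 px

Fitted into 568×284, the film spans the width; its height is 568 / 2.630 ≈ 215.97 px.
Resizing to 350 px wide multiplies everything by 0.6162: 215.97 → 133.08 px.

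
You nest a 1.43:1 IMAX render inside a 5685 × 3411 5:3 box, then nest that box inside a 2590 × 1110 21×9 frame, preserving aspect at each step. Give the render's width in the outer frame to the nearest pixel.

1587 px

1.43:1 IMAX in 5685×3411: fills the height, so the render is 4877.73 × 3411.00.
Second fit — the 5:3 canvas into 2590×1110 spans the height: 1850.00 × 1110.00 (×0.3254 from 5685×3411).
So the render's width is 4877.73 × 0.3254 ≈ 1587.30.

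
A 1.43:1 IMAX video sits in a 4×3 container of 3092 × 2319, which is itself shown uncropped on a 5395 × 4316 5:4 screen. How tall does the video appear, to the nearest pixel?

3773 px

1.43:1 IMAX in 3092×2319: fills the width, so the video is 3092.00 × 2162.24.
The 4×3 canvas is width-limited in 5395×4316, giving 5395.00 × 4046.25; scale factor 1.7448.
So the video's height is 2162.24 × 1.7448 ≈ 3772.73.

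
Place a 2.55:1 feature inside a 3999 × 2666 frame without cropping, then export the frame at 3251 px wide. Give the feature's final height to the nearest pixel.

1275 px

Fitted into 3999×2666, the feature spans the width; its height is 3999 / 2.550 ≈ 1568.24 px.
The frame scales by 3251/3999 = 0.8130; 1568.24 × 0.8130 ≈ 1274.90 px.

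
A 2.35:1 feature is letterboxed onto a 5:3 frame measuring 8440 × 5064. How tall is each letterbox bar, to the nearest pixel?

736 px

2.35:1 (2.350) > 5:3 (1.667), so the feature fills the width.
The feature is 8440 / 2.350 ≈ 3591.49 px tall.
5064 − 3591.49 = 1472.51 px of bars (736.26 each).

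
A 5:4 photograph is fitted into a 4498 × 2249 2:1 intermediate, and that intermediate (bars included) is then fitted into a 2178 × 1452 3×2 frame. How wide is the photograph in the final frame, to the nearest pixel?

1361 px

First fit — 5:4 into 4498×2249 spans the height: 2811.25 × 2249.00.
The 2:1 canvas is width-limited in 2178×1452, giving 2178.00 × 1089.00; scale factor 0.4842.
So the photograph's width is 2811.25 × 0.4842 ≈ 1361.25.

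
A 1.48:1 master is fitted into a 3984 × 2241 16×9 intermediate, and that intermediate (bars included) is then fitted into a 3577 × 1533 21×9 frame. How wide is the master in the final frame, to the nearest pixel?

1.48:1 in 3984×2241: fills the height, so the master is 3316.68 × 2241.00.
The 16×9 canvas is height-limited in 3577×1533, giving 2725.33 × 1533.00; scale factor 0.6841.
Applying the same ×0.6841: 3316.68 → 2268.84.

2269 px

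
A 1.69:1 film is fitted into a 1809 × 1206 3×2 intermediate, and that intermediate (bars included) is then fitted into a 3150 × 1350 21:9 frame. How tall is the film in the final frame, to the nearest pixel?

1.69:1 in 1809×1206: fills the width, so the film is 1809.00 × 1070.41.
Second fit — the 3×2 canvas into 3150×1350 spans the height: 2025.00 × 1350.00 (×1.1194 from 1809×1206).
So the film's height is 1070.41 × 1.1194 ≈ 1198.22.

1198 px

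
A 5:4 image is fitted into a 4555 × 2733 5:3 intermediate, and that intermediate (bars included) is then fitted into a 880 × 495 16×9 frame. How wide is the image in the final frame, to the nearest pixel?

First fit — 5:4 into 4555×2733 spans the height: 3416.25 × 2733.00.
Second fit — the 5:3 canvas into 880×495 spans the height: 825.00 × 495.00 (×0.1811 from 4555×2733).
Applying the same ×0.1811: 3416.25 → 618.75.

619 px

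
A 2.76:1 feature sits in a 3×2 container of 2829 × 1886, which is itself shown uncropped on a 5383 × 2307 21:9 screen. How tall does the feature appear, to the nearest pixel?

2.76:1 in 2829×1886: fills the width, so the feature is 2829.00 × 1025.00.
3×2 in 5383×2307: fills the height, so the intermediate becomes 3460.50 × 2307.00 — a scale of ×1.2232.
The feature scales with it: height 1025.00 × 1.2232 ≈ 1253.80.

1254 px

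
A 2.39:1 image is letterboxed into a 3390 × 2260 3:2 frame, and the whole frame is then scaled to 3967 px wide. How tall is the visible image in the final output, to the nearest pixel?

Fitted into 3390×2260, the image spans the width; its height is 3390 / 2.390 ≈ 1418.41 px.
Scaling 3390 → 3967 is ×1.1702, so the height becomes 1418.41 × 1.1702 ≈ 1659.83 px.

1660 px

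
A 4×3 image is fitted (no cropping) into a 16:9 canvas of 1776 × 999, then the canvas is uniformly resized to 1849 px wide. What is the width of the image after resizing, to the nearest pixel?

1387 px

At 1776×999 the image is height-limited, so width = 999 × 4/3 ≈ 1332.00 px.
Resizing to 1849 px wide multiplies everything by 1.0411: 1332.00 → 1386.75 px.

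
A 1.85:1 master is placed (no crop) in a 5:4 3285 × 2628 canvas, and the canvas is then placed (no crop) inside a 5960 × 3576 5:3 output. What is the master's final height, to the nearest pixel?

2416 px

Inside the 3285×2628 canvas the master is width-limited at 3285.00 × 1775.68.
5:4 in 5960×3576: fills the height, so the intermediate becomes 4470.00 × 3576.00 — a scale of ×1.3607.
So the master's height is 1775.68 × 1.3607 ≈ 2416.22.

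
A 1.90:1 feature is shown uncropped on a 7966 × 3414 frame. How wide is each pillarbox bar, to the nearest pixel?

1.90:1 (1.900) < 21:9 (2.333), so the feature fills the height.
That makes the image 6486.60 px wide (3414 × 1.900).
Black = 7966 − 6486.60 = 1479.40 px, or 739.70 per bar.

740 px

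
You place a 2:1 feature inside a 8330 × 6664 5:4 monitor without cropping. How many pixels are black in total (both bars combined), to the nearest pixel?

20816670 pixels

2:1 is wider than 5:4, so it spans the full width.
That makes the image 4165.0000 px tall (8330 × 1/2).
Black = 6664 − 4165.0000 = 2499.0000 px.
Bar area = 2499.0000 × 8330 ≈ 20816670 px.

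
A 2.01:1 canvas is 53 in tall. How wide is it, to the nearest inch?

107 in

53 × 2.010 = 106.53.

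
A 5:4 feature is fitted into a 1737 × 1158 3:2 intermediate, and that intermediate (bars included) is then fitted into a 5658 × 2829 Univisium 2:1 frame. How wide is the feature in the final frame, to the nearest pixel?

3536 px

First fit — 5:4 into 1737×1158 spans the height: 1447.50 × 1158.00.
Second fit — the 3:2 canvas into 5658×2829 spans the height: 4243.50 × 2829.00 (×2.4430 from 1737×1158).
So the feature's width is 1447.50 × 2.4430 ≈ 3536.25.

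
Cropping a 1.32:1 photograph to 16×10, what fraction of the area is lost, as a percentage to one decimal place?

The width stays; only height is cut (since 16×10 is wider than 1.32:1).
Area ratio = (1.320)/(1.600) = 82.50%; the remaining 17.50% is cropped out.

17.5%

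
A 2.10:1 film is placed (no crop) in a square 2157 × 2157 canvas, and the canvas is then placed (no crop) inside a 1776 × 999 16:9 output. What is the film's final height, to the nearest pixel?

Inside the 2157×2157 canvas the film is width-limited at 2157.00 × 1027.14.
square in 1776×999: fills the height, so the intermediate becomes 999.00 × 999.00 — a scale of ×0.4631.
The film scales with it: height 1027.14 × 0.4631 ≈ 475.71.

476 px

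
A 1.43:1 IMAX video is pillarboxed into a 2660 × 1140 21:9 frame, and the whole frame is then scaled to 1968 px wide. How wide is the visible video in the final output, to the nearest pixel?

1206 px

Fitted into 2660×1140, the video spans the height; its width is 1140 × 1.430 ≈ 1630.20 px.
The frame scales by 1968/2660 = 0.7398; 1630.20 × 0.7398 ≈ 1206.10 px.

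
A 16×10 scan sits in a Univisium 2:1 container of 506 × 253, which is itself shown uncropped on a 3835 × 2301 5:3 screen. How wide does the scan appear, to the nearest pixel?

3068 px

Inside the 506×253 canvas the scan is height-limited at 404.80 × 253.00.
The Univisium 2:1 canvas is width-limited in 3835×2301, giving 3835.00 × 1917.50; scale factor 7.5791.
So the scan's width is 404.80 × 7.5791 ≈ 3068.00.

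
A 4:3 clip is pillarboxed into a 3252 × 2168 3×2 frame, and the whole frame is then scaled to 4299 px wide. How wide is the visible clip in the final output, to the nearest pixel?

3821 px

In the 3252×2168 frame the clip fills the height: width = 2168 × 4/3 ≈ 2890.67 px.
Scaling 3252 → 4299 is ×1.3220, so the width becomes 2890.67 × 1.3220 ≈ 3821.33 px.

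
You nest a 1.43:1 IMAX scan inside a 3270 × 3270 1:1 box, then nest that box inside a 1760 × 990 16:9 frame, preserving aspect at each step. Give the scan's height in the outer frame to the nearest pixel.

692 px

1.43:1 IMAX in 3270×3270: fills the width, so the scan is 3270.00 × 2286.71.
1:1 in 1760×990: fills the height, so the intermediate becomes 990.00 × 990.00 — a scale of ×0.3028.
The scan scales with it: height 2286.71 × 0.3028 ≈ 692.31.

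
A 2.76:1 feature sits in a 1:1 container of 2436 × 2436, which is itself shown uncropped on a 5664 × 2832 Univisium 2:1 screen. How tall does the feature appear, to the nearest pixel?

1026 px

Inside the 2436×2436 canvas the feature is width-limited at 2436.00 × 882.61.
1:1 in 5664×2832: fills the height, so the intermediate becomes 2832.00 × 2832.00 — a scale of ×1.1626.
Applying the same ×1.1626: 882.61 → 1026.09.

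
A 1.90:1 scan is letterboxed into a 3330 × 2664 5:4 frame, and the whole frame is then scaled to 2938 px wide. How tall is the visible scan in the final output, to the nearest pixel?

Fitted into 3330×2664, the scan spans the width; its height is 3330 / 1.900 ≈ 1752.63 px.
The frame scales by 2938/3330 = 0.8823; 1752.63 × 0.8823 ≈ 1546.32 px.

1546 px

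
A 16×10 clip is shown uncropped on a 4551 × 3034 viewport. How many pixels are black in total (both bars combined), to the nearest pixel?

16×10 is wider than 3×2, so it spans the full width.
The clip is 4551 × 10/16 ≈ 2844.3750 px tall.
Black = 3034 − 2844.3750 = 189.6250 px.
Bar area = 189.6250 × 4551 ≈ 862983 px.

862983 pixels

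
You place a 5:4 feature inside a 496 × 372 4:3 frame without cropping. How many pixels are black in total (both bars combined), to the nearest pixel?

5:4 (1.250) < 4:3 (1.333), so the feature fills the height.
That makes the image 465.0000 px wide (372 × 5/4).
Leftover width: 496 − 465.0000 = 31.0000 px.
Across the 372-px span: 31.0000 × 372 ≈ 11532 px.

11532 pixels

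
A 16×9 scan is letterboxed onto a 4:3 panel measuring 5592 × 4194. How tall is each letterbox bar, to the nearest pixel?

16×9 is wider than 4:3, so it spans the full width.
Content height = 5592 × 9/16 ≈ 3145.50 px.
Leftover height: 4194 − 3145.50 = 1048.50 px → 524.25 each side.

524 px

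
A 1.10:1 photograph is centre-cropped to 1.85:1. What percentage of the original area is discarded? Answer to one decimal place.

40.5%

Going from 1.10:1 to 1.85:1 means cutting height while keeping width.
(1.100)/(1.850) ≈ 0.595 of the area survives, leaving 40.54% discarded.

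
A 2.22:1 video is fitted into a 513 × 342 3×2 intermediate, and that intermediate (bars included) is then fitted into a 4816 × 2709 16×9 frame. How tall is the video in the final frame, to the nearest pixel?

Inside the 513×342 canvas the video is width-limited at 513.00 × 231.08.
The 3×2 canvas is height-limited in 4816×2709, giving 4063.50 × 2709.00; scale factor 7.9211.
The video scales with it: height 231.08 × 7.9211 ≈ 1830.41.

1830 px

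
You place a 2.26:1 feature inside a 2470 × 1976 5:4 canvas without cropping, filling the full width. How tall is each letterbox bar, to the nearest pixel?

442 px

The feature is 2470 / 2.260 ≈ 1092.92 px tall.
Leftover height: 1976 − 1092.92 = 883.08 px → 441.54 each side.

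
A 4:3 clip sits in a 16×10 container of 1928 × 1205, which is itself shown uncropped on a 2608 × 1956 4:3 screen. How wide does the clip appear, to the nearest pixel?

Inside the 1928×1205 canvas the clip is height-limited at 1606.67 × 1205.00.
16×10 in 2608×1956: fills the width, so the intermediate becomes 2608.00 × 1630.00 — a scale of ×1.3527.
The clip scales with it: width 1606.67 × 1.3527 ≈ 2173.33.

2173 px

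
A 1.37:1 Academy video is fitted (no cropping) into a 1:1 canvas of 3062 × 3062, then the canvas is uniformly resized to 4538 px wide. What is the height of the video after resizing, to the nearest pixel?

At 3062×3062 the video is width-limited, so height = 3062 / 1.370 ≈ 2235.04 px.
Scaling 3062 → 4538 is ×1.4820, so the height becomes 2235.04 × 1.4820 ≈ 3312.41 px.

3312 px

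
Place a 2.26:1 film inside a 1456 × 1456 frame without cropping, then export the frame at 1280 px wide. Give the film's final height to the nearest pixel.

At 1456×1456 the film is width-limited, so height = 1456 / 2.260 ≈ 644.25 px.
Resizing to 1280 px wide multiplies everything by 0.8791: 644.25 → 566.37 px.

566 px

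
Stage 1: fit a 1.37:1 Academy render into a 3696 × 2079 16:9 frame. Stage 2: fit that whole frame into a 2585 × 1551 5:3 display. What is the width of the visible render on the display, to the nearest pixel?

Inside the 3696×2079 canvas the render is height-limited at 2848.23 × 2079.00.
16:9 in 2585×1551: fills the width, so the intermediate becomes 2585.00 × 1454.06 — a scale of ×0.6994.
The render scales with it: width 2848.23 × 0.6994 ≈ 1992.07.

1992 px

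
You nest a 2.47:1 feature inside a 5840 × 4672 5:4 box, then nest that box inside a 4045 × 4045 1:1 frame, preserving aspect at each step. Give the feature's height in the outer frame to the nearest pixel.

1638 px

2.47:1 in 5840×4672: fills the width, so the feature is 5840.00 × 2364.37.
Second fit — the 5:4 canvas into 4045×4045 spans the width: 4045.00 × 3236.00 (×0.6926 from 5840×4672).
So the feature's height is 2364.37 × 0.6926 ≈ 1637.65.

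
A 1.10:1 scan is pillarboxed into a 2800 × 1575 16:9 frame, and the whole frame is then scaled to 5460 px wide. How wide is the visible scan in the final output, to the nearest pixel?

Fitted into 2800×1575, the scan spans the height; its width is 1575 × 1.100 ≈ 1732.50 px.
The frame scales by 5460/2800 = 1.9500; 1732.50 × 1.9500 ≈ 3378.38 px.

3378 px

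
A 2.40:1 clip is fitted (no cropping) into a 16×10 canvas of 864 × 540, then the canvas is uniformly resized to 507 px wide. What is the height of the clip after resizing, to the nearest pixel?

211 px

At 864×540 the clip is width-limited, so height = 864 / 2.400 ≈ 360.00 px.
The frame scales by 507/864 = 0.5868; 360.00 × 0.5868 ≈ 211.25 px.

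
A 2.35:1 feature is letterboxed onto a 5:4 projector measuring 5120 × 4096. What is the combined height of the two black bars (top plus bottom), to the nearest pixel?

2.35:1 is wider than 5:4, so it spans the full width.
The feature is 5120 / 2.350 ≈ 2178.72 px tall.
Leftover height: 4096 − 2178.72 = 1917.28 px.

1917 px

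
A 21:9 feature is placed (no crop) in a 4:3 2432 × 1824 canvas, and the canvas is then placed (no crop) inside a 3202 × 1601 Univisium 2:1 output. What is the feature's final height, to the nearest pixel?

First fit — 21:9 into 2432×1824 spans the width: 2432.00 × 1042.29.
4:3 in 3202×1601: fills the height, so the intermediate becomes 2134.67 × 1601.00 — a scale of ×0.8777.
Applying the same ×0.8777: 1042.29 → 914.86.

915 px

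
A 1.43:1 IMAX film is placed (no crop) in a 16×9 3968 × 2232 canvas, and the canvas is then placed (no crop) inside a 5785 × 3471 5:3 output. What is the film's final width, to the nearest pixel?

4653 px

Inside the 3968×2232 canvas the film is height-limited at 3191.76 × 2232.00.
The 16×9 canvas is width-limited in 5785×3471, giving 5785.00 × 3254.06; scale factor 1.4579.
The film scales with it: width 3191.76 × 1.4579 ≈ 4653.31.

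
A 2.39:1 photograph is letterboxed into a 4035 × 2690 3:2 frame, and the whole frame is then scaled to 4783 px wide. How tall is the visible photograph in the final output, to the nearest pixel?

Fitted into 4035×2690, the photograph spans the width; its height is 4035 / 2.390 ≈ 1688.28 px.
The frame scales by 4783/4035 = 1.1854; 1688.28 × 1.1854 ≈ 2001.26 px.

2001 px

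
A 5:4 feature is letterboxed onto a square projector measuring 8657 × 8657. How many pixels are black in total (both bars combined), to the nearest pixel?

5:4 (1.250) > square (1.000), so the feature fills the width.
Content height = 8657 × 4/5 ≈ 6925.6000 px.
8657 − 6925.6000 = 1731.4000 px of bars.
Across the 8657-px span: 1731.4000 × 8657 ≈ 14988730 px.

14988730 pixels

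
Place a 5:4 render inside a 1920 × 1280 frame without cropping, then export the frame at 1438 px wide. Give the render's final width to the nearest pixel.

At 1920×1280 the render is height-limited, so width = 1280 × 5/4 ≈ 1600.00 px.
The frame scales by 1438/1920 = 0.7490; 1600.00 × 0.7490 ≈ 1198.33 px.

1198 px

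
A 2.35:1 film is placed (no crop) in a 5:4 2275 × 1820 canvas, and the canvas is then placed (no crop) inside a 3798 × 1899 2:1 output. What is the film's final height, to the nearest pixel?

Inside the 2275×1820 canvas the film is width-limited at 2275.00 × 968.09.
The 5:4 canvas is height-limited in 3798×1899, giving 2373.75 × 1899.00; scale factor 1.0434.
Applying the same ×1.0434: 968.09 → 1010.11.

1010 px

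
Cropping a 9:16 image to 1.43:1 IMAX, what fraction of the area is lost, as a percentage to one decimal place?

60.7%

Going from 9:16 to 1.43:1 IMAX means cutting height while keeping width.
(0.562)/(1.430) ≈ 0.393 of the area survives, leaving 60.66% discarded.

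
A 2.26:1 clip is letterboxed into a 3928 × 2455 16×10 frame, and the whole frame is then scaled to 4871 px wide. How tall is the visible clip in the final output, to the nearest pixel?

2155 px

At 3928×2455 the clip is width-limited, so height = 3928 / 2.260 ≈ 1738.05 px.
The frame scales by 4871/3928 = 1.2401; 1738.05 × 1.2401 ≈ 2155.31 px.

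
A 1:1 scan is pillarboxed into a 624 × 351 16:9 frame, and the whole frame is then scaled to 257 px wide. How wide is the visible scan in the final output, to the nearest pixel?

145 px

Fitted into 624×351, the scan spans the height; its width is 351 × 1/1 ≈ 351.00 px.
The frame scales by 257/624 = 0.4119; 351.00 × 0.4119 ≈ 144.56 px.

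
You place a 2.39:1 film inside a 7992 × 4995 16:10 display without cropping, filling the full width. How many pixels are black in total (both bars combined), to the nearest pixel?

That makes the image 3343.9331 px tall (7992 / 2.390).
4995 − 3343.9331 = 1651.0669 px of bars.
Bar area = 1651.0669 × 7992 ≈ 13195327 px.

13195327 pixels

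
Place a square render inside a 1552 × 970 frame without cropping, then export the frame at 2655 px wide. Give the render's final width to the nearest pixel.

At 1552×970 the render is height-limited, so width = 970 × 1/1 ≈ 970.00 px.
Resizing to 2655 px wide multiplies everything by 1.7107: 970.00 → 1659.38 px.

1659 px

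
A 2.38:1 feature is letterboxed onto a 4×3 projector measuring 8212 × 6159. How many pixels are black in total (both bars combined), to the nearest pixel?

22242858 pixels

2.38:1 is wider than 4×3, so it spans the full width.
The feature is 8212 / 2.380 ≈ 3450.4202 px tall.
Black = 6159 − 3450.4202 = 2708.5798 px.
Bar area = 2708.5798 × 8212 ≈ 22242858 px.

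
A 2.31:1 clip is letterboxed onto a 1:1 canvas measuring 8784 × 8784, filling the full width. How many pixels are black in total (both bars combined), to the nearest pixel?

43756640 pixels

The clip is 8784 / 2.310 ≈ 3802.5974 px tall.
Black = 8784 − 3802.5974 = 4981.4026 px.
Across the 8784-px span: 4981.4026 × 8784 ≈ 43756640 px.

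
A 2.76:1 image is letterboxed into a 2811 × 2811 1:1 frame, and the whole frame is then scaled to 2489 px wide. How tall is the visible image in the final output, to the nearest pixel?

902 px

In the 2811×2811 frame the image fills the width: height = 2811 / 2.760 ≈ 1018.48 px.
Resizing to 2489 px wide multiplies everything by 0.8855: 1018.48 → 901.81 px.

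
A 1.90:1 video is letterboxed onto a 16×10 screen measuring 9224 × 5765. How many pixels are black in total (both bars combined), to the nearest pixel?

8396267 pixels

1.90:1 (1.900) > 16×10 (1.600), so the video fills the width.
That makes the image 4854.7368 px tall (9224 / 1.900).
Black = 5765 − 4854.7368 = 910.2632 px.
Across the 9224-px span: 910.2632 × 9224 ≈ 8396267 px.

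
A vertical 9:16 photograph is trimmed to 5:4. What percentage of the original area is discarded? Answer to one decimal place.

The width stays; only height is cut (since 5:4 is wider than vertical 9:16).
Fraction kept = (0.562)/(1.250) ≈ 45.00%, so 55.00% is lost.

55.0%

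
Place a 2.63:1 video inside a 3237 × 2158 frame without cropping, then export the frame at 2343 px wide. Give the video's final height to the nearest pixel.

Fitted into 3237×2158, the video spans the width; its height is 3237 / 2.630 ≈ 1230.80 px.
Scaling 3237 → 2343 is ×0.7238, so the height becomes 1230.80 × 0.7238 ≈ 890.87 px.

891 px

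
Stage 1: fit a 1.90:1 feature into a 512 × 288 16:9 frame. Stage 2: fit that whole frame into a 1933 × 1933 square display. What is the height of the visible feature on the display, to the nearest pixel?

Inside the 512×288 canvas the feature is width-limited at 512.00 × 269.47.
Second fit — the 16:9 canvas into 1933×1933 spans the width: 1933.00 × 1087.31 (×3.7754 from 512×288).
So the feature's height is 269.47 × 3.7754 ≈ 1017.37.

1017 px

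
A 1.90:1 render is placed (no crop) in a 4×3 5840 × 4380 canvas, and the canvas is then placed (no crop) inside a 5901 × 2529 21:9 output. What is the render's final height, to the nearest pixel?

Inside the 5840×4380 canvas the render is width-limited at 5840.00 × 3073.68.
4×3 in 5901×2529: fills the height, so the intermediate becomes 3372.00 × 2529.00 — a scale of ×0.5774.
Applying the same ×0.5774: 3073.68 → 1774.74.

1775 px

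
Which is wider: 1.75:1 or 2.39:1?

1.75 and 2.39; 2.39 > 1.75.

2.39:1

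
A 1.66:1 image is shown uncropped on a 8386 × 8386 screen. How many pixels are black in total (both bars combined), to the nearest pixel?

27960541 pixels

1.66:1 (1.660) > square (1.000), so the image fills the width.
The image is 8386 / 1.660 ≈ 5051.8072 px tall.
Leftover height: 8386 − 5051.8072 = 3334.1928 px.
Across the 8386-px span: 3334.1928 × 8386 ≈ 27960541 px.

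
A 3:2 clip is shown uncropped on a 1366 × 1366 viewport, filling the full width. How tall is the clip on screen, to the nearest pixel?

911 px

That makes the image 910.67 px tall (1366 × 2/3).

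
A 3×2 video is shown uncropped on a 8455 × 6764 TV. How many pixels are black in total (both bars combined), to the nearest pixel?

3×2 (1.500) > 5:4 (1.250), so the video fills the width.
Content height = 8455 × 2/3 ≈ 5636.6667 px.
Leftover height: 6764 − 5636.6667 = 1127.3333 px.
That's 1127.3333 × 8455 ≈ 9531603 black pixels.

9531603 pixels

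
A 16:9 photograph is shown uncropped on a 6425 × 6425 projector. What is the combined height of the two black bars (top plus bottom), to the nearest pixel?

Since 1.778 > 1.000, the photograph is width-limited.
The photograph is 6425 × 9/16 ≈ 3614.06 px tall.
6425 − 3614.06 = 2810.94 px of bars.

2811 px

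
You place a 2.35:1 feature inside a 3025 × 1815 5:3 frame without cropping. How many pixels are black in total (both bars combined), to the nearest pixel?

1596492 pixels

Since 2.350 > 1.667, the feature is width-limited.
That makes the image 1287.2340 px tall (3025 / 2.350).
Leftover height: 1815 − 1287.2340 = 527.7660 px.
That's 527.7660 × 3025 ≈ 1596492 black pixels.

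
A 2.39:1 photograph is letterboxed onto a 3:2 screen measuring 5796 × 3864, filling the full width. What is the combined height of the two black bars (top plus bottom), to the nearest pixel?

Content height = 5796 / 2.390 ≈ 2425.10 px.
Black = 3864 − 2425.10 = 1438.90 px.

1439 px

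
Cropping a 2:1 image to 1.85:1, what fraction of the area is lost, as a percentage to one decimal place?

1.85:1 is narrower than 2:1, so the crop keeps the full height and trims the width.
Fraction kept = (1.850)/(2.000) ≈ 92.50%, so 7.50% is lost.

7.5%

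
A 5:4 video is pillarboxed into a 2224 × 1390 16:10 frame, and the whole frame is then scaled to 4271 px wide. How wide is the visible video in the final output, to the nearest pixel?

3337 px

At 2224×1390 the video is height-limited, so width = 1390 × 5/4 ≈ 1737.50 px.
Scaling 2224 → 4271 is ×1.9204, so the width becomes 1737.50 × 1.9204 ≈ 3336.72 px.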